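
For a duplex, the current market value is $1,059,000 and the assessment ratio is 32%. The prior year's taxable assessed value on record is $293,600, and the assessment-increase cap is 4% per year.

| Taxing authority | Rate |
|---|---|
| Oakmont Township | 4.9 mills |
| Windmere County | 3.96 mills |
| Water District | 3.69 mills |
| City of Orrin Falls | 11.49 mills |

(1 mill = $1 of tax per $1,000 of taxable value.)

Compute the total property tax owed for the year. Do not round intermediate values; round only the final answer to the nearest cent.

$7,340.47

Uncapped assessed value = $1,059,000 × 0.32 = $338,880
Cap limit = $293,600 × 1.04 = $305,344
Taxable assessed value = min($338,880, $305,344) = $305,344 (cap binds)
Oakmont Township: $305,344 × 0.0049 = $1,496.1856
Windmere County: $305,344 × 0.00396 = $1,209.16224
Water District: $305,344 × 0.00369 = $1,126.71936
City of Orrin Falls: $305,344 × 0.01149 = $3,508.40256
Total = $7,340.46976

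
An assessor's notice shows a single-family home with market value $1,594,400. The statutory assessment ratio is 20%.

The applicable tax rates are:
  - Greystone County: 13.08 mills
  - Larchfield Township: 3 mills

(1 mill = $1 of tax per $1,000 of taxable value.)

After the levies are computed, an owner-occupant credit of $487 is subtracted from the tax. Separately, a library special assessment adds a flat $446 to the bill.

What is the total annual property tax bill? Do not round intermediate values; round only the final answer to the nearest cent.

$5,086.59

Assessed value = $1,594,400 × 0.2 = $318,880
Greystone County: $318,880 × 0.01308 = $4,170.9504
Larchfield Township: $318,880 × 0.003 = $956.64
Levies subtotal = $5,127.5904
After credit = $5,127.5904 − $487 = $4,640.5904
Total = $4,640.5904 + $446 = $5,086.5904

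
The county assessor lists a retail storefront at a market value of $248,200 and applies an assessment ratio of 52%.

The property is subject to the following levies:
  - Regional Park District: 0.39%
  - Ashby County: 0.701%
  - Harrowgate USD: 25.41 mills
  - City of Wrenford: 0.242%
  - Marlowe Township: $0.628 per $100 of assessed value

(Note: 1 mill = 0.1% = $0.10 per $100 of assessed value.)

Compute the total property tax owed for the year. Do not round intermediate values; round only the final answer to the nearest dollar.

Assessed value = $248,200 × 0.52 = $129,064
Regional Park District: $129,064 × 0.0039 = $503.3496
Ashby County: $129,064 × 0.00701 = $904.73864
Harrowgate USD: $129,064 × 0.02541 = $3,279.51624
City of Wrenford: $129,064 × 0.00242 = $312.33488
Marlowe Township: $129,064 × 0.00628 = $810.52192
Total = $5,810.46128

$5,810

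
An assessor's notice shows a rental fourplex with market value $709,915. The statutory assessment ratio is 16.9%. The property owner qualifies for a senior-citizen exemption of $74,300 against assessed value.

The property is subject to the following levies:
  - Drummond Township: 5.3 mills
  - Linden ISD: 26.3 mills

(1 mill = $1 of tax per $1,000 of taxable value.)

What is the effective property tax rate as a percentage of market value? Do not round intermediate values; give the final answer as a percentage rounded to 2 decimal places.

0.20%

Assessed value = $709,915 × 0.169 = $119,975.635
Taxable value = $119,975.635 − $74,300 = $45,675.635
Drummond Township: $45,675.635 × 0.0053 = $242.0808655
Linden ISD: $45,675.635 × 0.0263 = $1,201.2692005
Total tax = $1,443.350066
Effective rate = $1,443.350066 ÷ $709,915 = 0.20% of market value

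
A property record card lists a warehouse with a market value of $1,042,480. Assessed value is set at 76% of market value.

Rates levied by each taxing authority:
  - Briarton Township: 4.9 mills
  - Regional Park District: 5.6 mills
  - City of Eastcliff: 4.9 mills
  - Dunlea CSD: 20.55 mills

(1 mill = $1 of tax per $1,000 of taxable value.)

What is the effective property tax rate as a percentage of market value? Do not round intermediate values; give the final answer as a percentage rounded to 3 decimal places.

2.732%

Assessed value = $1,042,480 × 0.76 = $792,284.8
Briarton Township: $792,284.8 × 0.0049 = $3,882.19552
Regional Park District: $792,284.8 × 0.0056 = $4,436.79488
City of Eastcliff: $792,284.8 × 0.0049 = $3,882.19552
Dunlea CSD: $792,284.8 × 0.02055 = $16,281.45264
Total tax = $28,482.63856
Effective rate = $28,482.63856 ÷ $1,042,480 = 2.732% of market value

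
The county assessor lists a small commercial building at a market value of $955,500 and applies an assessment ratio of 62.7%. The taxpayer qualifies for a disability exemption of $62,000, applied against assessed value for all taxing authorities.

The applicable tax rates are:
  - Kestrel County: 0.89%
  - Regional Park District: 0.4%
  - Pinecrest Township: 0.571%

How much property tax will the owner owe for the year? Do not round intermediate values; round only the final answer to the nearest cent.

Assessed value = $955,500 × 0.627 = $599,098.5
Taxable value = $599,098.5 − $62,000 = $537,098.5
Kestrel County: $537,098.5 × 0.0089 = $4,780.17665
Regional Park District: $537,098.5 × 0.004 = $2,148.394
Pinecrest Township: $537,098.5 × 0.00571 = $3,066.832435
Total = $4,780.17665 + $2,148.394 + $3,066.832435 = $9,995.403085

$9,995.40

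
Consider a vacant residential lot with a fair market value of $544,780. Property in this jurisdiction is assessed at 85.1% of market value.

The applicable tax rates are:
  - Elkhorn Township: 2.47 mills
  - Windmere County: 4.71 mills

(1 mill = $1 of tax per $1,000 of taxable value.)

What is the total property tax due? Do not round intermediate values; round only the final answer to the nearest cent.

Assessed value = $544,780 × 0.851 = $463,607.78
Elkhorn Township: $463,607.78 × 0.00247 = $1,145.1112166
Windmere County: $463,607.78 × 0.00471 = $2,183.5926438
Total = $1,145.1112166 + $2,183.5926438 = $3,328.7038604

$3,328.70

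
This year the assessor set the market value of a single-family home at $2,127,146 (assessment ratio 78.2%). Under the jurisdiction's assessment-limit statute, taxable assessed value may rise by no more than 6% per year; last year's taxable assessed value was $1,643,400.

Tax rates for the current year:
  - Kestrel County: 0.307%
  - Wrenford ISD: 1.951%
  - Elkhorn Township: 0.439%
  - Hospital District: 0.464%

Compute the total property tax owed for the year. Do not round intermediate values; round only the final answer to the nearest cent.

$52,580.96

Uncapped assessed value = $2,127,146 × 0.782 = $1,663,428.172
Cap limit = $1,643,400 × 1.06 = $1,742,004
Taxable assessed value = min($1,663,428.172, $1,742,004) = $1,663,428.172 (cap does not bind)
Kestrel County: $1,663,428.172 × 0.00307 = $5,106.72448804
Wrenford ISD: $1,663,428.172 × 0.01951 = $32,453.48363572
Elkhorn Township: $1,663,428.172 × 0.00439 = $7,302.44967508
Hospital District: $1,663,428.172 × 0.00464 = $7,718.30671808
Total = $52,580.96451692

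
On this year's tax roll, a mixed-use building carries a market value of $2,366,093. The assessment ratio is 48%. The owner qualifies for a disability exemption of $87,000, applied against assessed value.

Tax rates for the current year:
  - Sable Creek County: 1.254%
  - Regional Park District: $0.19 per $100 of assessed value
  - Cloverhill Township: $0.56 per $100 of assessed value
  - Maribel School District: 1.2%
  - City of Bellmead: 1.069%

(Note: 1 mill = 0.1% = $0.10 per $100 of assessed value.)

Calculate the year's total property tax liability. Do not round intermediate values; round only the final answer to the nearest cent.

Assessed value = $2,366,093 × 0.48 = $1,135,724.64
Taxable value = $1,135,724.64 − $87,000 = $1,048,724.64
Sable Creek County: $1,048,724.64 × 0.01254 = $13,151.0069856
Regional Park District: $1,048,724.64 × 0.0019 = $1,992.576816
Cloverhill Township: $1,048,724.64 × 0.0056 = $5,872.857984
Maribel School District: $1,048,724.64 × 0.012 = $12,584.69568
City of Bellmead: $1,048,724.64 × 0.01069 = $11,210.8664016
Total = $44,812.0038672

$44,812.00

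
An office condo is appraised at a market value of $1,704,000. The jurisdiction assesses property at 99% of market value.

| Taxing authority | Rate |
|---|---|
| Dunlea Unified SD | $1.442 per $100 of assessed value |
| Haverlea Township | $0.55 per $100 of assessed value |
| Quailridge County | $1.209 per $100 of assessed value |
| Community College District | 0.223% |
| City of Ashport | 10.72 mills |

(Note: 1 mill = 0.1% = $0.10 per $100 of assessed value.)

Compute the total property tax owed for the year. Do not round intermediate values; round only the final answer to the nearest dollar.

Assessed value = $1,704,000 × 0.99 = $1,686,960
Dunlea Unified SD: $1,686,960 × 0.01442 = $24,325.9632
Haverlea Township: $1,686,960 × 0.0055 = $9,278.28
Quailridge County: $1,686,960 × 0.01209 = $20,395.3464
Community College District: $1,686,960 × 0.00223 = $3,761.9208
City of Ashport: $1,686,960 × 0.01072 = $18,084.2112
Total = $75,845.7216

$75,846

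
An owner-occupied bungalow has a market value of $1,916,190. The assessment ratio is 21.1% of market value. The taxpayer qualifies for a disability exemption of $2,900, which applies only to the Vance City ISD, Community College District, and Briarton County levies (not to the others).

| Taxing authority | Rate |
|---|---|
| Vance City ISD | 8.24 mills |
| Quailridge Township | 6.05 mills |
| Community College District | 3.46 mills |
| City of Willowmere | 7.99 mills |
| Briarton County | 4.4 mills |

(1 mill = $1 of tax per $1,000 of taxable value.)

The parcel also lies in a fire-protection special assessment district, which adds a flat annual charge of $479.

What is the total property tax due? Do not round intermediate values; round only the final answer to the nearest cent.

$12,618.40

Assessed value = $1,916,190 × 0.211 = $404,316.09
Vance City ISD: ($404,316.09 − $2,900) × 0.00824 = $401,416.09 × 0.00824 = $3,307.6685816
Quailridge Township: $404,316.09 × 0.00605 = $2,446.1123445
Community College District: ($404,316.09 − $2,900) × 0.00346 = $401,416.09 × 0.00346 = $1,388.8996714
City of Willowmere: $404,316.09 × 0.00799 = $3,230.4855591
Briarton County: ($404,316.09 − $2,900) × 0.0044 = $401,416.09 × 0.0044 = $1,766.230796
Levies subtotal = $12,139.3969526
Total = $12,139.3969526 + $479 = $12,618.3969526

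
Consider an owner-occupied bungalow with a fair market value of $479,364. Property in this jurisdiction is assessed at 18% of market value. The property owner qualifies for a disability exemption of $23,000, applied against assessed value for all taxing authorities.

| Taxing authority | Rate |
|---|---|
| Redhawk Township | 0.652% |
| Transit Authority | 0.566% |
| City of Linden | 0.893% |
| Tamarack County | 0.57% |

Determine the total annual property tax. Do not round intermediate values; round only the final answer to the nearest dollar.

$1,697

Assessed value = $479,364 × 0.18 = $86,285.52
Taxable value = $86,285.52 − $23,000 = $63,285.52
Redhawk Township: $63,285.52 × 0.00652 = $412.6215904
Transit Authority: $63,285.52 × 0.00566 = $358.1960432
City of Linden: $63,285.52 × 0.00893 = $565.1396936
Tamarack County: $63,285.52 × 0.0057 = $360.727464
Total = $412.6215904 + $358.1960432 + $565.1396936 + $360.727464 = $1,696.6847912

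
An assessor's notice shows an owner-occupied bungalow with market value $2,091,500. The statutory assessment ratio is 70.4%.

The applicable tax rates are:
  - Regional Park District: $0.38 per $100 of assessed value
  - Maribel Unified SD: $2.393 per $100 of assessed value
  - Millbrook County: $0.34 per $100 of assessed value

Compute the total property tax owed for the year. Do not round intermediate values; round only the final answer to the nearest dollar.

Assessed value = $2,091,500 × 0.704 = $1,472,416
Regional Park District: $1,472,416 × 0.0038 = $5,595.1808
Maribel Unified SD: $1,472,416 × 0.02393 = $35,234.91488
Millbrook County: $1,472,416 × 0.0034 = $5,006.2144
Total = $5,595.1808 + $35,234.91488 + $5,006.2144 = $45,836.31008

$45,836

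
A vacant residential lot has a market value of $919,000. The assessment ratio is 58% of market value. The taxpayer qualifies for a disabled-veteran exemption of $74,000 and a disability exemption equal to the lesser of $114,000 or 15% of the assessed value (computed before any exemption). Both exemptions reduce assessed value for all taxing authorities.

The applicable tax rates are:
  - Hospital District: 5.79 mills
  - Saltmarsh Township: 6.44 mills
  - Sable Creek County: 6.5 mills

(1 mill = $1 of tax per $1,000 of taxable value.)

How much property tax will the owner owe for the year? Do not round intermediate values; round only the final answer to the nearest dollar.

$7,100

Assessed value = $919,000 × 0.58 = $533,020
Disability exemption = min($114,000, 15% × $533,020) = min($114,000, $79,953) = $79,953 (percentage binds)
Taxable value = $533,020 − $74,000 − $79,953 = $379,067
Hospital District: $379,067 × 0.00579 = $2,194.79793
Saltmarsh Township: $379,067 × 0.00644 = $2,441.19148
Sable Creek County: $379,067 × 0.0065 = $2,463.9355
Total = $7,099.92491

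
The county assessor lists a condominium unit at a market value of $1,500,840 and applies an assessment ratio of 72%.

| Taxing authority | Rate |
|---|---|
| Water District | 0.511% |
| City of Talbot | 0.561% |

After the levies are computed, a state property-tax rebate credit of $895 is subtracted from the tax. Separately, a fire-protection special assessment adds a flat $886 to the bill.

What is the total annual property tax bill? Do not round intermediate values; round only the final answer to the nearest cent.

$11,575.08

Assessed value = $1,500,840 × 0.72 = $1,080,604.8
Water District: $1,080,604.8 × 0.00511 = $5,521.890528
City of Talbot: $1,080,604.8 × 0.00561 = $6,062.192928
Levies subtotal = $11,584.083456
After credit = $11,584.083456 − $895 = $10,689.083456
Total = $10,689.083456 + $886 = $11,575.083456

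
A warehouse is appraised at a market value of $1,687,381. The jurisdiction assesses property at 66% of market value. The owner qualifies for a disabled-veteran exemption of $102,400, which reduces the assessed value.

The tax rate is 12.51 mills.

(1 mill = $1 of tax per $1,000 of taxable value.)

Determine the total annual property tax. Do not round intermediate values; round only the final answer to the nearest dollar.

Assessed value = $1,687,381 × 0.66 = $1,113,671.46
Taxable value = $1,113,671.46 − $102,400 = $1,011,271.46
Tax = $1,011,271.46 × 0.01251 = $12,651.0059646

$12,651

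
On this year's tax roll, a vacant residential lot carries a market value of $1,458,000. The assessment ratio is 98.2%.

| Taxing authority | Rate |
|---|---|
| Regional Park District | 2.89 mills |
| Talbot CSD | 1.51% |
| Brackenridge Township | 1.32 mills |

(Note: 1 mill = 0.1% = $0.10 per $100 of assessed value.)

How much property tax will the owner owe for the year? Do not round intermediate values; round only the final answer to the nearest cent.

$27,647.21

Assessed value = $1,458,000 × 0.982 = $1,431,756
Regional Park District: $1,431,756 × 0.00289 = $4,137.77484
Talbot CSD: $1,431,756 × 0.0151 = $21,619.5156
Brackenridge Township: $1,431,756 × 0.00132 = $1,889.91792
Total = $27,647.20836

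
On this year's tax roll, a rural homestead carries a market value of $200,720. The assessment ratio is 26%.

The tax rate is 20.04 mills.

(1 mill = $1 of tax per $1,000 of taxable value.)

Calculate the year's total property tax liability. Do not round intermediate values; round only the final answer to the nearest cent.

Assessed value = $200,720 × 0.26 = $52,187.2
Tax = $52,187.2 × 0.02004 = $1,045.831488

$1,045.83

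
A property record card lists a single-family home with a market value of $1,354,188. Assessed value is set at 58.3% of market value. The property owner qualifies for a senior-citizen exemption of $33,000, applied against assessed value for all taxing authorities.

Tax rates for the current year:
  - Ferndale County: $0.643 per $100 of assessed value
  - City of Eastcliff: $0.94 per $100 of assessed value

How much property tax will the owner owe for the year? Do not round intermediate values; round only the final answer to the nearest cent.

$11,975.26

Assessed value = $1,354,188 × 0.583 = $789,491.604
Taxable value = $789,491.604 − $33,000 = $756,491.604
Ferndale County: $756,491.604 × 0.00643 = $4,864.24101372
City of Eastcliff: $756,491.604 × 0.0094 = $7,111.0210776
Total = $4,864.24101372 + $7,111.0210776 = $11,975.26209132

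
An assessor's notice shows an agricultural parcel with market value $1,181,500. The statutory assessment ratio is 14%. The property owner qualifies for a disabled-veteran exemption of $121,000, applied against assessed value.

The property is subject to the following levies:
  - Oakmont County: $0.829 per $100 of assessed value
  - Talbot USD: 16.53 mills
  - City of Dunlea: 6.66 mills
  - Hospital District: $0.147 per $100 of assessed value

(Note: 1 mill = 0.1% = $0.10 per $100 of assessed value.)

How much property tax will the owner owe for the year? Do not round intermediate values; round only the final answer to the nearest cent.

Assessed value = $1,181,500 × 0.14 = $165,410
Taxable value = $165,410 − $121,000 = $44,410
Oakmont County: $44,410 × 0.00829 = $368.1589
Talbot USD: $44,410 × 0.01653 = $734.0973
City of Dunlea: $44,410 × 0.00666 = $295.7706
Hospital District: $44,410 × 0.00147 = $65.2827
Total = $1,463.3095

$1,463.31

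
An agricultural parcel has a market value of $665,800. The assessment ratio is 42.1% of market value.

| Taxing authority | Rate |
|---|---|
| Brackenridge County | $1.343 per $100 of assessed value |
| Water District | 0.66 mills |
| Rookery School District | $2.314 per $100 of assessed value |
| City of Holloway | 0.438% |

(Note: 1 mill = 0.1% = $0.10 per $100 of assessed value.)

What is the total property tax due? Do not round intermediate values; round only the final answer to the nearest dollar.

$11,663

Assessed value = $665,800 × 0.421 = $280,301.8
Brackenridge County: $280,301.8 × 0.01343 = $3,764.453174
Water District: $280,301.8 × 0.00066 = $184.999188
Rookery School District: $280,301.8 × 0.02314 = $6,486.183652
City of Holloway: $280,301.8 × 0.00438 = $1,227.721884
Total = $11,663.357898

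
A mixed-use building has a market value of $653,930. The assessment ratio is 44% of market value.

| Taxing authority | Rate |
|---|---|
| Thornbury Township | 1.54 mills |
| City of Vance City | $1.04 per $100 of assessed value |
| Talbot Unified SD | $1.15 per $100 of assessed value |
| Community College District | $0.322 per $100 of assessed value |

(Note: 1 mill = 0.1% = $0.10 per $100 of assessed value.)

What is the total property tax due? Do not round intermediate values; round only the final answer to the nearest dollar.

$7,671

Assessed value = $653,930 × 0.44 = $287,729.2
Thornbury Township: $287,729.2 × 0.00154 = $443.102968
City of Vance City: $287,729.2 × 0.0104 = $2,992.38368
Talbot Unified SD: $287,729.2 × 0.0115 = $3,308.8858
Community College District: $287,729.2 × 0.00322 = $926.488024
Total = $7,670.860472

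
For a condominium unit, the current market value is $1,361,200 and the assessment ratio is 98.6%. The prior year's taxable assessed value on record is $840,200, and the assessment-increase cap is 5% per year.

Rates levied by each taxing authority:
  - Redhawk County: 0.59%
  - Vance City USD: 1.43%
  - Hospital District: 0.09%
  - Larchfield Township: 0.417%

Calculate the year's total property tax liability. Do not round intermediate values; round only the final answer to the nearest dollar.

Uncapped assessed value = $1,361,200 × 0.986 = $1,342,143.2
Cap limit = $840,200 × 1.05 = $882,210
Taxable assessed value = min($1,342,143.2, $882,210) = $882,210 (cap binds)
Redhawk County: $882,210 × 0.0059 = $5,205.039
Vance City USD: $882,210 × 0.0143 = $12,615.603
Hospital District: $882,210 × 0.0009 = $793.989
Larchfield Township: $882,210 × 0.00417 = $3,678.8157
Total = $22,293.4467

$22,293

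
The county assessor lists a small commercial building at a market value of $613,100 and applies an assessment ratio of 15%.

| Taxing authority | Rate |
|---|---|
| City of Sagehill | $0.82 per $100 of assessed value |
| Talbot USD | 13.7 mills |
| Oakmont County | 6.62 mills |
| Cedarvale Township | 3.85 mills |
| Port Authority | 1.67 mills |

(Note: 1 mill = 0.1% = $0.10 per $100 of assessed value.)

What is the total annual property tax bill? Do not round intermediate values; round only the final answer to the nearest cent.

$3,130.49

Assessed value = $613,100 × 0.15 = $91,965
City of Sagehill: $91,965 × 0.0082 = $754.113
Talbot USD: $91,965 × 0.0137 = $1,259.9205
Oakmont County: $91,965 × 0.00662 = $608.8083
Cedarvale Township: $91,965 × 0.00385 = $354.06525
Port Authority: $91,965 × 0.00167 = $153.58155
Total = $3,130.4886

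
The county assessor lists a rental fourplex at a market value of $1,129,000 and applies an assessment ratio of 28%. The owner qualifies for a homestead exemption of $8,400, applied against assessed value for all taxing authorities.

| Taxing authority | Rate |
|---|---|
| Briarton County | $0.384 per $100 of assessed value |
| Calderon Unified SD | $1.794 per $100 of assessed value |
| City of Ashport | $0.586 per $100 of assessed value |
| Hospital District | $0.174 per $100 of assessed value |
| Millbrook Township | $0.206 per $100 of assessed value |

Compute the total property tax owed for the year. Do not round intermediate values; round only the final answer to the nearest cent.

Assessed value = $1,129,000 × 0.28 = $316,120
Taxable value = $316,120 − $8,400 = $307,720
Briarton County: $307,720 × 0.00384 = $1,181.6448
Calderon Unified SD: $307,720 × 0.01794 = $5,520.4968
City of Ashport: $307,720 × 0.00586 = $1,803.2392
Hospital District: $307,720 × 0.00174 = $535.4328
Millbrook Township: $307,720 × 0.00206 = $633.9032
Total = $1,181.6448 + $5,520.4968 + $1,803.2392 + $535.4328 + $633.9032 = $9,674.7168

$9,674.72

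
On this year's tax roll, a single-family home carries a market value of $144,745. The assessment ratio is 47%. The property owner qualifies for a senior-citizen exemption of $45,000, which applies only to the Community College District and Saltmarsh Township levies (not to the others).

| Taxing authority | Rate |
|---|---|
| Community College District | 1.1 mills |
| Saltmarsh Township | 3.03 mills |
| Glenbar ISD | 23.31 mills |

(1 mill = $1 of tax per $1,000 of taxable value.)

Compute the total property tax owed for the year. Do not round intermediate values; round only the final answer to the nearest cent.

Assessed value = $144,745 × 0.47 = $68,030.15
Community College District: ($68,030.15 − $45,000) × 0.0011 = $23,030.15 × 0.0011 = $25.333165
Saltmarsh Township: ($68,030.15 − $45,000) × 0.00303 = $23,030.15 × 0.00303 = $69.7813545
Glenbar ISD: $68,030.15 × 0.02331 = $1,585.7827965
Total = $1,680.897316

$1,680.90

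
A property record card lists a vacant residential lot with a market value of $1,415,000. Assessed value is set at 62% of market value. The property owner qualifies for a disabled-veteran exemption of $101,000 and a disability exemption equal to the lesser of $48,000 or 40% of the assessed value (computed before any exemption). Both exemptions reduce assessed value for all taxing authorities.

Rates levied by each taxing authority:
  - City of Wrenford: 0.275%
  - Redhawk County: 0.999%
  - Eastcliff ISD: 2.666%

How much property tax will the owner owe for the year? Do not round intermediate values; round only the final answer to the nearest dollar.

Assessed value = $1,415,000 × 0.62 = $877,300
Disability exemption = min($48,000, 40% × $877,300) = min($48,000, $350,920) = $48,000 (dollar cap binds)
Taxable value = $877,300 − $101,000 − $48,000 = $728,300
City of Wrenford: $728,300 × 0.00275 = $2,002.825
Redhawk County: $728,300 × 0.00999 = $7,275.717
Eastcliff ISD: $728,300 × 0.02666 = $19,416.478
Total = $28,695.02

$28,695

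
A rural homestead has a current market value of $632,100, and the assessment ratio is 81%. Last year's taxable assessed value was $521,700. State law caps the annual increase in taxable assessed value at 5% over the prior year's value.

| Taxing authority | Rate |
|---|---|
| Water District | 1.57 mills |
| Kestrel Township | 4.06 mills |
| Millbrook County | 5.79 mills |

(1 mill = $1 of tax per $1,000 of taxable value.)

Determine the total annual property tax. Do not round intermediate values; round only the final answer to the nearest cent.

Uncapped assessed value = $632,100 × 0.81 = $512,001
Cap limit = $521,700 × 1.05 = $547,785
Taxable assessed value = min($512,001, $547,785) = $512,001 (cap does not bind)
Water District: $512,001 × 0.00157 = $803.84157
Kestrel Township: $512,001 × 0.00406 = $2,078.72406
Millbrook County: $512,001 × 0.00579 = $2,964.48579
Total = $5,847.05142

$5,847.05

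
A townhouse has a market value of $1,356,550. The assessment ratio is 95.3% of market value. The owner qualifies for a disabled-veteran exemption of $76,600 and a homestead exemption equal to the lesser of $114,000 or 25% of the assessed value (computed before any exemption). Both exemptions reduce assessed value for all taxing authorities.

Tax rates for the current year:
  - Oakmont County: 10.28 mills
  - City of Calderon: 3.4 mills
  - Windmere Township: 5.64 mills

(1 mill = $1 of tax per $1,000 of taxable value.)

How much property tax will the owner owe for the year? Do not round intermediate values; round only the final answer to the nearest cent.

Assessed value = $1,356,550 × 0.953 = $1,292,792.15
Homestead exemption = min($114,000, 25% × $1,292,792.15) = min($114,000, $323,198.0375) = $114,000 (dollar cap binds)
Taxable value = $1,292,792.15 − $76,600 − $114,000 = $1,102,192.15
Oakmont County: $1,102,192.15 × 0.01028 = $11,330.535302
City of Calderon: $1,102,192.15 × 0.0034 = $3,747.45331
Windmere Township: $1,102,192.15 × 0.00564 = $6,216.363726
Total = $21,294.352338

$21,294.35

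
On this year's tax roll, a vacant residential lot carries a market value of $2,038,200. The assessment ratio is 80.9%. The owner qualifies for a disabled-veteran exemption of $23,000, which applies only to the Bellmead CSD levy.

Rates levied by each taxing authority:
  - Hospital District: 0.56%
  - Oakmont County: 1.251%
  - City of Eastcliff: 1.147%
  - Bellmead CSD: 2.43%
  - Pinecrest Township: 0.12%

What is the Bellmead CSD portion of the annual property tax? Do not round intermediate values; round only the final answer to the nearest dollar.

Assessed value = $2,038,200 × 0.809 = $1,648,903.8
Bellmead CSD taxable value = $1,648,903.8 − $23,000 = $1,625,903.8
Bellmead CSD levy = $1,625,903.8 × 0.0243 = $39,509.46234

$39,509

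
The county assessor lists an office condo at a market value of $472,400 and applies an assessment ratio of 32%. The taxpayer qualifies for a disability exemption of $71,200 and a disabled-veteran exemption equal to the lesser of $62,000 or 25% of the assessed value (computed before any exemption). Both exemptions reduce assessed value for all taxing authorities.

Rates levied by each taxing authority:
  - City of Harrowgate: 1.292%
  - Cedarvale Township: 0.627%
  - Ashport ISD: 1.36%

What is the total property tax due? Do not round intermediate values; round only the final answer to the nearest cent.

Assessed value = $472,400 × 0.32 = $151,168
Disabled-veteran exemption = min($62,000, 25% × $151,168) = min($62,000, $37,792) = $37,792 (percentage binds)
Taxable value = $151,168 − $71,200 − $37,792 = $42,176
City of Harrowgate: $42,176 × 0.01292 = $544.91392
Cedarvale Township: $42,176 × 0.00627 = $264.44352
Ashport ISD: $42,176 × 0.0136 = $573.5936
Total = $1,382.95104

$1,382.95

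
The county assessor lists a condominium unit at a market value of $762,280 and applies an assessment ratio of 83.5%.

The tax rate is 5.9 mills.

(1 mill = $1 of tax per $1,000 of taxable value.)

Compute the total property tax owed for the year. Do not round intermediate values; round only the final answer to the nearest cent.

$3,755.37

Assessed value = $762,280 × 0.835 = $636,503.8
Tax = $636,503.8 × 0.0059 = $3,755.37242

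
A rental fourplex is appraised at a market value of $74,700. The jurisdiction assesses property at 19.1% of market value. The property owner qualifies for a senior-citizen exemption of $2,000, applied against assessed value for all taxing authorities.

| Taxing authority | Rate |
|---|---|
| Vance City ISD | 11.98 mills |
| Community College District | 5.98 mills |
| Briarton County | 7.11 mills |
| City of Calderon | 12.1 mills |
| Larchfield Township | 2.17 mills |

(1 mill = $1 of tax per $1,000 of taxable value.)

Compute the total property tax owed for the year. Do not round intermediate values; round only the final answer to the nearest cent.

Assessed value = $74,700 × 0.191 = $14,267.7
Taxable value = $14,267.7 − $2,000 = $12,267.7
Vance City ISD: $12,267.7 × 0.01198 = $146.967046
Community College District: $12,267.7 × 0.00598 = $73.360846
Briarton County: $12,267.7 × 0.00711 = $87.223347
City of Calderon: $12,267.7 × 0.0121 = $148.43917
Larchfield Township: $12,267.7 × 0.00217 = $26.620909
Total = $146.967046 + $73.360846 + $87.223347 + $148.43917 + $26.620909 = $482.611318

$482.61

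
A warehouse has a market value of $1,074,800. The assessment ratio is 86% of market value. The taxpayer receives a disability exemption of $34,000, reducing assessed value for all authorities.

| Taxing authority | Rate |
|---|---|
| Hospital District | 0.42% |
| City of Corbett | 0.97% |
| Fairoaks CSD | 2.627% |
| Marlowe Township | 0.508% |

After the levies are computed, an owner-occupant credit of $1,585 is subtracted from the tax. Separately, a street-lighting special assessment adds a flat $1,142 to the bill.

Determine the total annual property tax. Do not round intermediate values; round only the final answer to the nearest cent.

$39,844.34

Assessed value = $1,074,800 × 0.86 = $924,328
Taxable value = $924,328 − $34,000 = $890,328
Hospital District: $890,328 × 0.0042 = $3,739.3776
City of Corbett: $890,328 × 0.0097 = $8,636.1816
Fairoaks CSD: $890,328 × 0.02627 = $23,388.91656
Marlowe Township: $890,328 × 0.00508 = $4,522.86624
Levies subtotal = $40,287.342
After credit = $40,287.342 − $1,585 = $38,702.342
Total = $38,702.342 + $1,142 = $39,844.342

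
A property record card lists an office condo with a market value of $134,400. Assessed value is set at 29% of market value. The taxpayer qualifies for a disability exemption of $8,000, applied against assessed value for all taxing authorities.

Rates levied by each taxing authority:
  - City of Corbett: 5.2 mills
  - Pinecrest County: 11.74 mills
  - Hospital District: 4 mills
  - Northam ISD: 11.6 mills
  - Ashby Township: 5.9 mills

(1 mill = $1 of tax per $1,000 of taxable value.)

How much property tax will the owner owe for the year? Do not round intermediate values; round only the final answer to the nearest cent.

Assessed value = $134,400 × 0.29 = $38,976
Taxable value = $38,976 − $8,000 = $30,976
City of Corbett: $30,976 × 0.0052 = $161.0752
Pinecrest County: $30,976 × 0.01174 = $363.65824
Hospital District: $30,976 × 0.004 = $123.904
Northam ISD: $30,976 × 0.0116 = $359.3216
Ashby Township: $30,976 × 0.0059 = $182.7584
Total = $161.0752 + $363.65824 + $123.904 + $359.3216 + $182.7584 = $1,190.71744

$1,190.72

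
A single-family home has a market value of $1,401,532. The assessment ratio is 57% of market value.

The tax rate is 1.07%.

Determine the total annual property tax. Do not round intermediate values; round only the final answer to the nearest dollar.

Assessed value = $1,401,532 × 0.57 = $798,873.24
Tax = $798,873.24 × 0.0107 = $8,547.943668

$8,548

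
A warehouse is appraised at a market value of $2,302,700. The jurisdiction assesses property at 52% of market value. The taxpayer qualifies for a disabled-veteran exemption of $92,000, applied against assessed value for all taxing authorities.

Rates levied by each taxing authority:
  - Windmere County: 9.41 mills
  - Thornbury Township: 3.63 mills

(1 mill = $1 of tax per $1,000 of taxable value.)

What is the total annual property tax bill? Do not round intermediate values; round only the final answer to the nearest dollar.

Assessed value = $2,302,700 × 0.52 = $1,197,404
Taxable value = $1,197,404 − $92,000 = $1,105,404
Windmere County: $1,105,404 × 0.00941 = $10,401.85164
Thornbury Township: $1,105,404 × 0.00363 = $4,012.61652
Total = $10,401.85164 + $4,012.61652 = $14,414.46816

$14,414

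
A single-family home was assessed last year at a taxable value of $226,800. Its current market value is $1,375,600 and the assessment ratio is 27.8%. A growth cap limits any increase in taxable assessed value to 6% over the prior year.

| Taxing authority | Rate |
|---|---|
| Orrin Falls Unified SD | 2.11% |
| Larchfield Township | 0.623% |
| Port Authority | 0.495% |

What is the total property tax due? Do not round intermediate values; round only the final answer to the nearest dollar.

Uncapped assessed value = $1,375,600 × 0.278 = $382,416.8
Cap limit = $226,800 × 1.06 = $240,408
Taxable assessed value = min($382,416.8, $240,408) = $240,408 (cap binds)
Orrin Falls Unified SD: $240,408 × 0.0211 = $5,072.6088
Larchfield Township: $240,408 × 0.00623 = $1,497.74184
Port Authority: $240,408 × 0.00495 = $1,190.0196
Total = $7,760.37024

$7,760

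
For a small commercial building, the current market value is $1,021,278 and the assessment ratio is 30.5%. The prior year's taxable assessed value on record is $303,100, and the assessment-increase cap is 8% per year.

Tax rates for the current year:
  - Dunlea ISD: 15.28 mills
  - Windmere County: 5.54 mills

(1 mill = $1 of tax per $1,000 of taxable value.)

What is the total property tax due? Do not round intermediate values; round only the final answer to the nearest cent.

Uncapped assessed value = $1,021,278 × 0.305 = $311,489.79
Cap limit = $303,100 × 1.08 = $327,348
Taxable assessed value = min($311,489.79, $327,348) = $311,489.79 (cap does not bind)
Dunlea ISD: $311,489.79 × 0.01528 = $4,759.5639912
Windmere County: $311,489.79 × 0.00554 = $1,725.6534366
Total = $6,485.2174278

$6,485.22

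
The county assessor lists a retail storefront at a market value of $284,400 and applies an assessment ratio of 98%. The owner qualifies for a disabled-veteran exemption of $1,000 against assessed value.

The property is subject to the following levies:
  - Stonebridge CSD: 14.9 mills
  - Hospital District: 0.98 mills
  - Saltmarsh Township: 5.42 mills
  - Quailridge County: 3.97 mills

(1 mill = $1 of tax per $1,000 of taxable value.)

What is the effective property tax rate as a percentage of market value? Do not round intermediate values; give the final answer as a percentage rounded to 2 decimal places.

2.47%

Assessed value = $284,400 × 0.98 = $278,712
Taxable value = $278,712 − $1,000 = $277,712
Stonebridge CSD: $277,712 × 0.0149 = $4,137.9088
Hospital District: $277,712 × 0.00098 = $272.15776
Saltmarsh Township: $277,712 × 0.00542 = $1,505.19904
Quailridge County: $277,712 × 0.00397 = $1,102.51664
Total tax = $7,017.78224
Effective rate = $7,017.78224 ÷ $284,400 = 2.47% of market value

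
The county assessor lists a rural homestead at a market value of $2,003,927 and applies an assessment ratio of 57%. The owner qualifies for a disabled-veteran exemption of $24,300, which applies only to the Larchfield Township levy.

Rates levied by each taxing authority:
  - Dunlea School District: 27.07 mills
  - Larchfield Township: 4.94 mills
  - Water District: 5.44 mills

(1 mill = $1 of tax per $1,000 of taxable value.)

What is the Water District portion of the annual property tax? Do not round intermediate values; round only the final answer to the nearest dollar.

Assessed value = $2,003,927 × 0.57 = $1,142,238.39
Water District taxable value = $1,142,238.39 (exemption does not apply)
Water District levy = $1,142,238.39 × 0.00544 = $6,213.7768416

$6,214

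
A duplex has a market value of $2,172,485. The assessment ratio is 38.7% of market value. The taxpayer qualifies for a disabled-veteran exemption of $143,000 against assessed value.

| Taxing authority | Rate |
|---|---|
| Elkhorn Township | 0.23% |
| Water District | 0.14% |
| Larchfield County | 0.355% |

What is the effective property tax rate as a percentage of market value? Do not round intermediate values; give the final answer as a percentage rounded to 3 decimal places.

0.233%

Assessed value = $2,172,485 × 0.387 = $840,751.695
Taxable value = $840,751.695 − $143,000 = $697,751.695
Elkhorn Township: $697,751.695 × 0.0023 = $1,604.8288985
Water District: $697,751.695 × 0.0014 = $976.852373
Larchfield County: $697,751.695 × 0.00355 = $2,477.01851725
Total tax = $5,058.69978875
Effective rate = $5,058.69978875 ÷ $2,172,485 = 0.233% of market value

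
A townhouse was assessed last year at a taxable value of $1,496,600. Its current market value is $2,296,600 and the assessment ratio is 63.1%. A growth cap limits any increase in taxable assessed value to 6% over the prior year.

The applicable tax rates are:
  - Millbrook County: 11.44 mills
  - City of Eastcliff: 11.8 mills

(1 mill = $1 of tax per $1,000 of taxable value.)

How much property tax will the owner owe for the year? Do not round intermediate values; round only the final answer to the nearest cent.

Uncapped assessed value = $2,296,600 × 0.631 = $1,449,154.6
Cap limit = $1,496,600 × 1.06 = $1,586,396
Taxable assessed value = min($1,449,154.6, $1,586,396) = $1,449,154.6 (cap does not bind)
Millbrook County: $1,449,154.6 × 0.01144 = $16,578.328624
City of Eastcliff: $1,449,154.6 × 0.0118 = $17,100.02428
Total = $33,678.352904

$33,678.35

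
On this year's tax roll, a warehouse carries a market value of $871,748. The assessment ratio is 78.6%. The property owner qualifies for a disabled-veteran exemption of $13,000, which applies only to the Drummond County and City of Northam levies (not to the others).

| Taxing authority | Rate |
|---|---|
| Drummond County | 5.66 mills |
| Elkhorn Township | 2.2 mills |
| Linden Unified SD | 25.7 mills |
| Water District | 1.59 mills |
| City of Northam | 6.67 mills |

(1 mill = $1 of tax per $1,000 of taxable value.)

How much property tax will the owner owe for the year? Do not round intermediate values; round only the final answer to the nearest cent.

Assessed value = $871,748 × 0.786 = $685,193.928
Drummond County: ($685,193.928 − $13,000) × 0.00566 = $672,193.928 × 0.00566 = $3,804.61763248
Elkhorn Township: $685,193.928 × 0.0022 = $1,507.4266416
Linden Unified SD: $685,193.928 × 0.0257 = $17,609.4839496
Water District: $685,193.928 × 0.00159 = $1,089.45834552
City of Northam: ($685,193.928 − $13,000) × 0.00667 = $672,193.928 × 0.00667 = $4,483.53349976
Total = $28,494.52006896

$28,494.52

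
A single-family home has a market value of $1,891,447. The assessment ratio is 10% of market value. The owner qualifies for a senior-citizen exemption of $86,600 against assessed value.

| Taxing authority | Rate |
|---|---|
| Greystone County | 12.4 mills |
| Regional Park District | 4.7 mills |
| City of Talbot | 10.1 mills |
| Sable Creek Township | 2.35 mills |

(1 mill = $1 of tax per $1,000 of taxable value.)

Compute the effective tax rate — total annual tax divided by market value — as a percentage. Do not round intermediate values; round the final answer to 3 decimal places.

0.160%

Assessed value = $1,891,447 × 0.1 = $189,144.7
Taxable value = $189,144.7 − $86,600 = $102,544.7
Greystone County: $102,544.7 × 0.0124 = $1,271.55428
Regional Park District: $102,544.7 × 0.0047 = $481.96009
City of Talbot: $102,544.7 × 0.0101 = $1,035.70147
Sable Creek Township: $102,544.7 × 0.00235 = $240.980045
Total tax = $3,030.195885
Effective rate = $3,030.195885 ÷ $1,891,447 = 0.160% of market value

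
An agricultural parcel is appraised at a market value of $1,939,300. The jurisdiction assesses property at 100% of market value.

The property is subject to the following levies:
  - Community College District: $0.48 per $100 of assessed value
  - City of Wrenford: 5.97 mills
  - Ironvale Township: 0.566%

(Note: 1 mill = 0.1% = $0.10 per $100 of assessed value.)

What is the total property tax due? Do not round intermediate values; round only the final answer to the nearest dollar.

Assessed value = $1,939,300 × 1 = $1,939,300
Community College District: $1,939,300 × 0.0048 = $9,308.64
City of Wrenford: $1,939,300 × 0.00597 = $11,577.621
Ironvale Township: $1,939,300 × 0.00566 = $10,976.438
Total = $31,862.699

$31,863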